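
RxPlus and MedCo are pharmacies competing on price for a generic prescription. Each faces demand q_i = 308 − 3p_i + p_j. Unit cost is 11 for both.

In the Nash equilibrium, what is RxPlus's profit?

RxPlus's profit: π = (p_{RxPlus} − 11)(308 − 3p_{RxPlus} + p_{MedCo}).
∂π/∂p_{RxPlus} = 341 − 6p_{RxPlus} + p_{MedCo} = 0 ⇒ p_{RxPlus} = 341/6 + (1/6)p_{MedCo}.
The game is symmetric, so in equilibrium p_{MedCo} = p_{RxPlus}: the reaction function gives (5/6)p_{RxPlus} = 341/6, hence p_{RxPlus} = 68.2.
q_{RxPlus} = 308 − 3·68.2 + 68.2 = 171.6.
Profit = (68.2 − 11)·171.6 = 9815.52.

9815.52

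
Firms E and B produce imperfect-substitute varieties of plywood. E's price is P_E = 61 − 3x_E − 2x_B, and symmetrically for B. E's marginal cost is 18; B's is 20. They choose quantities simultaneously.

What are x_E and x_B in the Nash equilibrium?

Firm E's profit: π = x_E(61 − 3x_E − 2x_B) − 18x_E.
∂π/∂x_E = 43 − 6x_E − 2x_B = 0 ⇒ x_E = 43/6 − (1/3)x_B.
Similarly x_B = 41/6 − (1/3)x_E.
Substituting the second reaction function into the first: x_E = 43/6 − (1/3)(41/6 − (1/3)x_E), which gives (8/9)x_E = 44/9 ⇒ x_E = 5.5.
Then x_B = 41/6 − (1/3)·5.5 = 5.

5.5, 5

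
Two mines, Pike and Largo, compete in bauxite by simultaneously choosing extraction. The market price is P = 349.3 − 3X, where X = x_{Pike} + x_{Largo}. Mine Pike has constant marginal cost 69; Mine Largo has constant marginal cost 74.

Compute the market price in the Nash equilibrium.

164.1

Mine Pike's profit: π = x_{Pike}(349.3 − 3(x_{Pike} + x_{Largo})) − 69x_{Pike}.
∂π/∂x_{Pike} = 280.3 − 6x_{Pike} − 3x_{Largo} = 0, so x_{Pike} = 2803/60 − 0.5x_{Largo}.
By the same steps for Largo: x_{Largo} = 2753/60 − 0.5x_{Pike}.
Plugging x_{Largo} into Pike's best response: x_{Pike} = 2803/60 − 0.5(2753/60 − 0.5x_{Pike}) ⇒ 0.75x_{Pike} = 23.775, so x_{Pike} = 31.7.
Then x_{Largo} = 2753/60 − 0.5·31.7 = 901/30.
Equilibrium price: P = 349.3 − 3·(926/15) = 164.1.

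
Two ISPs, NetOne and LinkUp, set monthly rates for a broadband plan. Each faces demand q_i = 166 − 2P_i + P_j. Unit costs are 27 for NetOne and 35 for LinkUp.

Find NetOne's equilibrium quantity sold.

NetOne's profit: π = (P_{NetOne} − 27)(166 − 2P_{NetOne} + P_{LinkUp}).
∂π/∂P_{NetOne} = 220 − 4P_{NetOne} + P_{LinkUp} = 0 ⇒ P_{NetOne} = 55 + 0.25P_{LinkUp}.
Similarly P_{LinkUp} = 59 + 0.25P_{NetOne}.
Substituting the second reaction function into the first: P_{NetOne} = 55 + 0.25(59 + 0.25P_{NetOne}), which gives 0.9375P_{NetOne} = 69.75 ⇒ P_{NetOne} = 74.4.
Then P_{LinkUp} = 59 + 0.25·74.4 = 77.6.
q_{NetOne} = 166 − 2·74.4 + 77.6 = 94.8.

94.8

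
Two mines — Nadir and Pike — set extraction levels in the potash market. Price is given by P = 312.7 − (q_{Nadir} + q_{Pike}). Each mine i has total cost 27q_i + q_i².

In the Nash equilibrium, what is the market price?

Mine Nadir's profit: π = q_{Nadir}(312.7 − (q_{Nadir} + q_{Pike})) − 27q_{Nadir} − q_{Nadir}².
∂π/∂q_{Nadir} = 285.7 − 4q_{Nadir} − q_{Pike} = 0, so q_{Nadir} = 71.425 − 0.25q_{Pike}.
By symmetry q_{Pike} = q_{Nadir}; substituting into the reaction function, 1.25q_{Nadir} = 71.425 and q_{Nadir} = 57.14.
Equilibrium price: P = 312.7 − 114.28 = 198.42.

198.42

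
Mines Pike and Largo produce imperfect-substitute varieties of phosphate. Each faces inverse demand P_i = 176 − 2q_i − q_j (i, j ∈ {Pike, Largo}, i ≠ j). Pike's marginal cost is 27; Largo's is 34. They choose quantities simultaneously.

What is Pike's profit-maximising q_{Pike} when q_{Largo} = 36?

Mine Pike's profit: π = q_{Pike}(176 − 2q_{Pike} − q_{Largo}) − 27q_{Pike}.
∂π/∂q_{Pike} = 149 − 4q_{Pike} − q_{Largo} = 0 ⇒ q_{Pike} = 37.25 − 0.25q_{Largo}.
At q_{Largo} = 36: q_{Pike} = 37.25 − 0.25·36 = 28.25.

28.25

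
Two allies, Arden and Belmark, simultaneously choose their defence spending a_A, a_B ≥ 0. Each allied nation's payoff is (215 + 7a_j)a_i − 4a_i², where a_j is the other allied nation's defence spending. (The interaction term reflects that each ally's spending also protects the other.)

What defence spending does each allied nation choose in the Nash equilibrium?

Arden's payoff is (215 + 7a_B)a_A − 4a_A².
∂π/∂a_A = 215 + 7a_B − 8a_A = 0, so a_A = 26.875 + 0.875a_B.
By symmetry a_B = a_A; substituting into the reaction function, 0.125a_A = 26.875 and a_A = 215.

215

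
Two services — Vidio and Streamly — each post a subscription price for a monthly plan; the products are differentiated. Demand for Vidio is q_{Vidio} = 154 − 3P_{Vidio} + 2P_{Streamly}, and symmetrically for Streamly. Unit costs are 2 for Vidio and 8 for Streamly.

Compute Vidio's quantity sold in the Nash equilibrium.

117.375

Vidio's profit: π = (P_{Vidio} − 2)(154 − 3P_{Vidio} + 2P_{Streamly}).
∂π/∂P_{Vidio} = 160 − 6P_{Vidio} + 2P_{Streamly} = 0 ⇒ P_{Vidio} = 80/3 + (1/3)P_{Streamly}.
Similarly P_{Streamly} = 89/3 + (1/3)P_{Vidio}.
Solving the two reaction functions simultaneously: (1 − (1/3)(1/3))P_{Vidio} = 80/3 + (1/3)·(89/3), so (8/9)P_{Vidio} = 329/9 and P_{Vidio} = 41.125.
Then P_{Streamly} = 89/3 + (1/3)·41.125 = 43.375.
q_{Vidio} = 154 − 3·41.125 + 2·43.375 = 117.375.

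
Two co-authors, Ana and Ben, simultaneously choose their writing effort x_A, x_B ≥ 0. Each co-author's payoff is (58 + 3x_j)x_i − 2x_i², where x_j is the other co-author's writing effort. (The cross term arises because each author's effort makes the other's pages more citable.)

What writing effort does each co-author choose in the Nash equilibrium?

Ana's payoff is (58 + 3x_B)x_A − 2x_A².
∂π/∂x_A = 58 + 3x_B − 4x_A = 0, so x_A = 14.5 + 0.75x_B.
The game is symmetric, so in equilibrium x_B = x_A: the reaction function gives 0.25x_A = 14.5, hence x_A = 58.

58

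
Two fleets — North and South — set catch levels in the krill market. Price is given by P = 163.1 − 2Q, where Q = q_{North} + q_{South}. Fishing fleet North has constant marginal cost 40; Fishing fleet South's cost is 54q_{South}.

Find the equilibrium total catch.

38.7

Fishing fleet North's profit: π = q_{North}(163.1 − 2(q_{North} + q_{South})) − 40q_{North}.
∂π/∂q_{North} = 123.1 − 4q_{North} − 2q_{South} = 0, so q_{North} = 30.775 − 0.5q_{South}.
By the same steps for South: q_{South} = 27.275 − 0.5q_{North}.
Plugging q_{South} into North's best response: q_{North} = 30.775 − 0.5(27.275 − 0.5q_{North}) ⇒ 0.75q_{North} = 17.1375, so q_{North} = 22.85.
Then q_{South} = 27.275 − 0.5·22.85 = 15.85.
Total catch: 22.85 + 15.85 = 38.7.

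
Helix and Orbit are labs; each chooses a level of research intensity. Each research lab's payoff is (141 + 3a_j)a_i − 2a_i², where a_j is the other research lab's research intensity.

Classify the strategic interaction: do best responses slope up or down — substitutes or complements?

Helix's payoff is (141 + 3a_O)a_H − 2a_H².
∂π/∂a_H = 141 + 3a_O − 4a_H = 0, so a_H = 35.25 + 0.75a_O.
The best-response slope da_H/da_O = 0.75 > 0: the reaction function is upward-sloping, so the choices are strategic complements.

strategic complements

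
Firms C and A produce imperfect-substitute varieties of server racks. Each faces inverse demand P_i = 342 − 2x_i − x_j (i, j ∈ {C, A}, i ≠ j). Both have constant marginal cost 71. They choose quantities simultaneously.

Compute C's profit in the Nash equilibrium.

Firm C's profit: π = x_C(342 − 2x_C − x_A) − 71x_C.
∂π/∂x_C = 271 − 4x_C − x_A = 0 ⇒ x_C = 67.75 − 0.25x_A.
By symmetry x_A = x_C; substituting into the reaction function, 1.25x_C = 67.75 and x_C = 54.2.
P_C = 342 − 2·54.2 − 54.2 = 179.4.
Profit = (179.4 − 71)·54.2 = 5875.28.

5875.28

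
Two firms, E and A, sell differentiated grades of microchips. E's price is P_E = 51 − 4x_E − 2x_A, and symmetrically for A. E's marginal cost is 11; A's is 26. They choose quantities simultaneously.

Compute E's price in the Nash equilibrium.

29

Firm E's profit: π = x_E(51 − 4x_E − 2x_A) − 11x_E.
∂π/∂x_E = 40 − 8x_E − 2x_A = 0 ⇒ x_E = 5 − 0.25x_A.
Similarly x_A = 3.125 − 0.25x_E.
Plugging x_A into E's best response: x_E = 5 − 0.25(3.125 − 0.25x_E) ⇒ 0.9375x_E = 135/32, so x_E = 4.5.
Then x_A = 3.125 − 0.25·4.5 = 2.
P_E = 51 − 4·4.5 − 2·2 = 29.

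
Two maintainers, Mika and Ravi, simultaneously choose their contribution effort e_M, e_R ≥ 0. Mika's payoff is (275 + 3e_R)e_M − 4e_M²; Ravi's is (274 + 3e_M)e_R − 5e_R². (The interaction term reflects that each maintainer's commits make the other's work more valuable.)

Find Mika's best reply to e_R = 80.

64.375

Expanding Mika's payoff: 275e_M + 3e_Re_M − 4e_M².
∂π/∂e_M = 275 + 3e_R − 8e_M = 0, so e_M = 34.375 + 0.375e_R.
At e_R = 80: e_M = 34.375 + 0.375·80 = 64.375.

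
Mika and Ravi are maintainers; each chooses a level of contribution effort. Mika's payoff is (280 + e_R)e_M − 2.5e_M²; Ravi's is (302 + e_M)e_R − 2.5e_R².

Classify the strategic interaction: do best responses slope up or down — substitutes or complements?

strategic complements

Expanding Mika's payoff: 280e_M + e_Re_M − 2.5e_M².
∂π/∂e_M = 280 + e_R − 5e_M = 0, so e_M = 56 + 0.2e_R.
The best-response slope de_M/de_R = 0.2 > 0: the reaction function is upward-sloping, so the choices are strategic complements.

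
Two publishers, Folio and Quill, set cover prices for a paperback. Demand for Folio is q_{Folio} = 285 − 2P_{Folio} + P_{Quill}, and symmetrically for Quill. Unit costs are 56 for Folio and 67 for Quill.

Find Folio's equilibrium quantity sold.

155.6

Folio's profit: π = (P_{Folio} − 56)(285 − 2P_{Folio} + P_{Quill}).
∂π/∂P_{Folio} = 397 − 4P_{Folio} + P_{Quill} = 0 ⇒ P_{Folio} = 99.25 + 0.25P_{Quill}.
Similarly P_{Quill} = 104.75 + 0.25P_{Folio}.
Solving the two reaction functions simultaneously: (1 − (0.25)(0.25))P_{Folio} = 99.25 + 0.25·104.75, so 0.9375P_{Folio} = 125.4375 and P_{Folio} = 133.8.
Then P_{Quill} = 104.75 + 0.25·133.8 = 138.2.
q_{Folio} = 285 − 2·133.8 + 138.2 = 155.6.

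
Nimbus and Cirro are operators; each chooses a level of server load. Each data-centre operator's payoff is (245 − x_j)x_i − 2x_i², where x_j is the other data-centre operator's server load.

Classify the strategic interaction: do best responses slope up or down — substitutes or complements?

Nimbus's payoff is (245 − x_C)x_N − 2x_N².
∂π/∂x_N = 245 − x_C − 4x_N = 0, so x_N = 61.25 − 0.25x_C.
The best-response slope dx_N/dx_C = −0.25 < 0: the reaction function is downward-sloping, so the choices are strategic substitutes.

strategic substitutes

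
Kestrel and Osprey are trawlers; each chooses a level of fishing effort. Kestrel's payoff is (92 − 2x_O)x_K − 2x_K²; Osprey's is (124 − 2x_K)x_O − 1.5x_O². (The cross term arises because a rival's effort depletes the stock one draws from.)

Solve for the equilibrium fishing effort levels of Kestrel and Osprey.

Expanding Kestrel's payoff: 92x_K − 2x_Ox_K − 2x_K².
∂π/∂x_K = 92 − 2x_O − 4x_K = 0, so x_K = 23 − 0.5x_O.
Likewise for Osprey: x_O = 124/3 − (2/3)x_K.
Plugging x_O into Kestrel's best response: x_K = 23 − 0.5(124/3 − (2/3)x_K) ⇒ (2/3)x_K = 7/3, so x_K = 3.5.
Then x_O = 124/3 − (2/3)·3.5 = 39.

3.5, 39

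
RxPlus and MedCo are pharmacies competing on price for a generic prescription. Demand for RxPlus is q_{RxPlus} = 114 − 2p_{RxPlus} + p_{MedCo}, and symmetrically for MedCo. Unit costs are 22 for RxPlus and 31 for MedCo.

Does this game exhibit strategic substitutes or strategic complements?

strategic complements

RxPlus's profit: π = (p_{RxPlus} − 22)(114 − 2p_{RxPlus} + p_{MedCo}).
∂π/∂p_{RxPlus} = 158 − 4p_{RxPlus} + p_{MedCo} = 0 ⇒ p_{RxPlus} = 39.5 + 0.25p_{MedCo}.
The best-response slope dp_{RxPlus}/dp_{MedCo} = 0.25 > 0: the reaction function is upward-sloping, so the choices are strategic complements.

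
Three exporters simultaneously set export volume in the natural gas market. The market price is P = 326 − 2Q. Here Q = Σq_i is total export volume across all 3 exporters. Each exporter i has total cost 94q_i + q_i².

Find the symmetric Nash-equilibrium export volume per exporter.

A representative exporter's profit is π_i = q_i(326 − 2Q) − 94q_i − q_i², with Q = q_i + Σ_{j≠i} q_j.
First-order condition: 232 − 6q_i − 2Σ_{j≠i} q_j = 0.
Imposing symmetry (q_j = q for all j) turns Σ_{j≠i} q_j into 2q, so 232 = 10q and q = 23.2.

23.2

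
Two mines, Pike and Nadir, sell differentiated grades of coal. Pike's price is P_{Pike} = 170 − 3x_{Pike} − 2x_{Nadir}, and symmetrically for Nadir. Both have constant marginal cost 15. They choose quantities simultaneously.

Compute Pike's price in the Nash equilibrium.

Mine Pike's profit: π = x_{Pike}(170 − 3x_{Pike} − 2x_{Nadir}) − 15x_{Pike}.
∂π/∂x_{Pike} = 155 − 6x_{Pike} − 2x_{Nadir} = 0 ⇒ x_{Pike} = 155/6 − (1/3)x_{Nadir}.
The game is symmetric, so in equilibrium x_{Nadir} = x_{Pike}: the reaction function gives (4/3)x_{Pike} = 155/6, hence x_{Pike} = 19.375.
P_{Pike} = 170 − 3·19.375 − 2·19.375 = 73.125.

73.125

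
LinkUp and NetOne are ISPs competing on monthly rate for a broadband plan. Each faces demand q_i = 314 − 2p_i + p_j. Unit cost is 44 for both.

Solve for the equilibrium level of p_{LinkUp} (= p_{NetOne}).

134

LinkUp's profit: π = (p_{LinkUp} − 44)(314 − 2p_{LinkUp} + p_{NetOne}).
∂π/∂p_{LinkUp} = 402 − 4p_{LinkUp} + p_{NetOne} = 0 ⇒ p_{LinkUp} = 100.5 + 0.25p_{NetOne}.
Setting p_{LinkUp} = p_{NetOne} in the reaction function: p_{LinkUp} = 100.5 + 0.25p_{LinkUp}, so p_{LinkUp} = 100.5 / 0.75 = 134.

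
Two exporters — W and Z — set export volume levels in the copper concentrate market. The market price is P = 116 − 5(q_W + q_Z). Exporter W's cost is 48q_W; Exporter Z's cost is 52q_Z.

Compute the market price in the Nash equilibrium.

Exporter W's profit: π = q_W(116 − 5(q_W + q_Z)) − 48q_W.
∂π/∂q_W = 68 − 10q_W − 5q_Z = 0, so q_W = 6.8 − 0.5q_Z.
By the same steps for Z: q_Z = 6.4 − 0.5q_W.
Plugging q_Z into W's best response: q_W = 6.8 − 0.5(6.4 − 0.5q_W) ⇒ 0.75q_W = 3.6, so q_W = 4.8.
Then q_Z = 6.4 − 0.5·4.8 = 4.
Equilibrium price: P = 116 − 5·8.8 = 72.

72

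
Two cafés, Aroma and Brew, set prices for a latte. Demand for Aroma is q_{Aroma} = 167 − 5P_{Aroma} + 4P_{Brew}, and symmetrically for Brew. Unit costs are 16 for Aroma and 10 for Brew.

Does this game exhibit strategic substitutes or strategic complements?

Aroma's profit: π = (P_{Aroma} − 16)(167 − 5P_{Aroma} + 4P_{Brew}).
∂π/∂P_{Aroma} = 247 − 10P_{Aroma} + 4P_{Brew} = 0 ⇒ P_{Aroma} = 24.7 + 0.4P_{Brew}.
The best-response slope dP_{Aroma}/dP_{Brew} = 0.4 > 0: the reaction function is upward-sloping, so the choices are strategic complements.

strategic complements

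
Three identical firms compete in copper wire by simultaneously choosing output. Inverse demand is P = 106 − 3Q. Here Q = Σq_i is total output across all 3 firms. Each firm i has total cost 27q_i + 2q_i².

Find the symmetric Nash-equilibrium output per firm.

A representative firm's profit is π_i = q_i(106 − 3Q) − 27q_i − 2q_i², with Q = q_i + Σ_{j≠i} q_j.
First-order condition: 79 − 10q_i − 3Σ_{j≠i} q_j = 0.
In a symmetric equilibrium every firm chooses the same q, so Σ_{j≠i} q_j = 2q. The condition becomes 79 − 16q = 0, giving q = 79/16 = 4.9375.

4.9375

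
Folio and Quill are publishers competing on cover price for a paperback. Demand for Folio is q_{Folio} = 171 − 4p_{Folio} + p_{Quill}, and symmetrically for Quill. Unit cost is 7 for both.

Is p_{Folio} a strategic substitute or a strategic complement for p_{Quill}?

strategic complements

Folio's profit: π = (p_{Folio} − 7)(171 − 4p_{Folio} + p_{Quill}).
∂π/∂p_{Folio} = 199 − 8p_{Folio} + p_{Quill} = 0 ⇒ p_{Folio} = 24.875 + 0.125p_{Quill}.
The best-response slope dp_{Folio}/dp_{Quill} = 0.125 > 0: the reaction function is upward-sloping, so the choices are strategic complements.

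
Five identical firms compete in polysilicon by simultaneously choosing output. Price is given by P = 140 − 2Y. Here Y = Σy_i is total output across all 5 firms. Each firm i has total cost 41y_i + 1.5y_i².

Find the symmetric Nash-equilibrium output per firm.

A representative firm's profit is π_i = y_i(140 − 2Y) − 41y_i − 1.5y_i², with Y = y_i + Σ_{j≠i} y_j.
First-order condition: 99 − 7y_i − 2Σ_{j≠i} y_j = 0.
In a symmetric equilibrium every firm chooses the same y, so Σ_{j≠i} y_j = 4y. The condition becomes 99 − 15y = 0, giving y = 99/15 = 6.6.

6.6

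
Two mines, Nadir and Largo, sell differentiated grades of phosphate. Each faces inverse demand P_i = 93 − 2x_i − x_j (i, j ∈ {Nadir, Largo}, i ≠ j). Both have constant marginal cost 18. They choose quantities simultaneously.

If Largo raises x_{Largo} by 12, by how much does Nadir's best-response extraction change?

Mine Nadir's profit: π = x_{Nadir}(93 − 2x_{Nadir} − x_{Largo}) − 18x_{Nadir}.
∂π/∂x_{Nadir} = 75 − 4x_{Nadir} − x_{Largo} = 0 ⇒ x_{Nadir} = 18.75 − 0.25x_{Largo}.
The reaction-function slope is −0.25, so a 12-unit rise in x_{Largo} moves x_{Nadir} by −0.25 × 12 = −3. Nadir's best response falls — the actions are strategic substitutes.

-3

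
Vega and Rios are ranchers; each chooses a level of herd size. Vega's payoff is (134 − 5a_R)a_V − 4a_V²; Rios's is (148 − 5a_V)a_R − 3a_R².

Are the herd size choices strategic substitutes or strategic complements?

Expanding Vega's payoff: 134a_V − 5a_Ra_V − 4a_V².
∂π/∂a_V = 134 − 5a_R − 8a_V = 0, so a_V = 16.75 − 0.625a_R.
The best-response slope da_V/da_R = −0.625 < 0: the reaction function is downward-sloping, so the choices are strategic substitutes.

strategic substitutes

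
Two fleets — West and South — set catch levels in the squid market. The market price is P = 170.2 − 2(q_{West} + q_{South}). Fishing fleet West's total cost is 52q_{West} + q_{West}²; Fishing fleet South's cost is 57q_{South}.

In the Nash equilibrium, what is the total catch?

Fishing fleet West's profit: π = q_{West}(170.2 − 2(q_{West} + q_{South})) − 52q_{West} − q_{West}².
∂π/∂q_{West} = 118.2 − 6q_{West} − 2q_{South} = 0, so q_{West} = 19.7 − (1/3)q_{South}.
For South: ∂π/∂q_{South} = 113.2 − 4q_{South} − 2q_{West} = 0 ⇒ q_{South} = 28.3 − 0.5q_{West}.
Plugging q_{South} into West's best response: q_{West} = 19.7 − (1/3)(28.3 − 0.5q_{West}) ⇒ (5/6)q_{West} = 154/15, so q_{West} = 12.32.
Then q_{South} = 28.3 − 0.5·12.32 = 22.14.
Total catch: 12.32 + 22.14 = 34.46.

34.46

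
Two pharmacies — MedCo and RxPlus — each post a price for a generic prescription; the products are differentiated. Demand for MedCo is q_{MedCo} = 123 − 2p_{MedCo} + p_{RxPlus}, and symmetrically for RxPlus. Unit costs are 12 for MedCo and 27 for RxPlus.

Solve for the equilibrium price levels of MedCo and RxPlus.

MedCo's profit: π = (p_{MedCo} − 12)(123 − 2p_{MedCo} + p_{RxPlus}).
∂π/∂p_{MedCo} = 147 − 4p_{MedCo} + p_{RxPlus} = 0 ⇒ p_{MedCo} = 36.75 + 0.25p_{RxPlus}.
Similarly p_{RxPlus} = 44.25 + 0.25p_{MedCo}.
Plugging p_{RxPlus} into MedCo's best response: p_{MedCo} = 36.75 + 0.25(44.25 + 0.25p_{MedCo}) ⇒ 0.9375p_{MedCo} = 47.8125, so p_{MedCo} = 51.
Then p_{RxPlus} = 44.25 + 0.25·51 = 57.

51, 57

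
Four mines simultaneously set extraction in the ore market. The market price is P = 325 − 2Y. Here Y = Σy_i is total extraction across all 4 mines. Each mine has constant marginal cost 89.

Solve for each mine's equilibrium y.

A representative mine's profit is π_i = y_i(325 − 2Y) − 89y_i, with Y = y_i + Σ_{j≠i} y_j.
First-order condition: 236 − 4y_i − 2Σ_{j≠i} y_j = 0.
In a symmetric equilibrium every mine chooses the same y, so Σ_{j≠i} y_j = 3y. The condition becomes 236 − 10y = 0, giving y = 236/10 = 23.6.

23.6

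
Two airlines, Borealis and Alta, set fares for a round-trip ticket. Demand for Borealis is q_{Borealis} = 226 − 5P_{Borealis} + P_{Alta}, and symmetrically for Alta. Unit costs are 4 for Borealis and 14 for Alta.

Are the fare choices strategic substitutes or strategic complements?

Borealis's profit: π = (P_{Borealis} − 4)(226 − 5P_{Borealis} + P_{Alta}).
∂π/∂P_{Borealis} = 246 − 10P_{Borealis} + P_{Alta} = 0 ⇒ P_{Borealis} = 24.6 + 0.1P_{Alta}.
The best-response slope dP_{Borealis}/dP_{Alta} = 0.1 > 0: the reaction function is upward-sloping, so the choices are strategic complements.

strategic complements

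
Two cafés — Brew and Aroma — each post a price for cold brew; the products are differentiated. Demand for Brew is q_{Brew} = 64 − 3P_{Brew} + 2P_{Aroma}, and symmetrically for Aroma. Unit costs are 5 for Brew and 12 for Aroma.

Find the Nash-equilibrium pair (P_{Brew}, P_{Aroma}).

Brew's profit: π = (P_{Brew} − 5)(64 − 3P_{Brew} + 2P_{Aroma}).
∂π/∂P_{Brew} = 79 − 6P_{Brew} + 2P_{Aroma} = 0 ⇒ P_{Brew} = 79/6 + (1/3)P_{Aroma}.
Similarly P_{Aroma} = 50/3 + (1/3)P_{Brew}.
Substituting the second reaction function into the first: P_{Brew} = 79/6 + (1/3)(50/3 + (1/3)P_{Brew}), which gives (8/9)P_{Brew} = 337/18 ⇒ P_{Brew} = 21.0625.
Then P_{Aroma} = 50/3 + (1/3)·21.0625 = 23.6875.

21.0625, 23.6875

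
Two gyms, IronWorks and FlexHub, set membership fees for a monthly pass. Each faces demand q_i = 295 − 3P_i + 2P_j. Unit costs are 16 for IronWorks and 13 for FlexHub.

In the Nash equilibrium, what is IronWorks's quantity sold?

207.5625

IronWorks's profit: π = (P_{IronWorks} − 16)(295 − 3P_{IronWorks} + 2P_{FlexHub}).
∂π/∂P_{IronWorks} = 343 − 6P_{IronWorks} + 2P_{FlexHub} = 0 ⇒ P_{IronWorks} = 343/6 + (1/3)P_{FlexHub}.
Similarly P_{FlexHub} = 167/3 + (1/3)P_{IronWorks}.
Plugging P_{FlexHub} into IronWorks's best response: P_{IronWorks} = 343/6 + (1/3)(167/3 + (1/3)P_{IronWorks}) ⇒ (8/9)P_{IronWorks} = 1363/18, so P_{IronWorks} = 85.1875.
Then P_{FlexHub} = 167/3 + (1/3)·85.1875 = 84.0625.
q_{IronWorks} = 295 − 3·85.1875 + 2·84.0625 = 207.5625.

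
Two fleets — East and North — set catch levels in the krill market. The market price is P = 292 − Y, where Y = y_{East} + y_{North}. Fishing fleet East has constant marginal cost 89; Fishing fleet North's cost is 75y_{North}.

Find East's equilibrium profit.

3969

Fishing fleet East's profit: π = y_{East}(292 − (y_{East} + y_{North})) − 89y_{East}.
∂π/∂y_{East} = 203 − 2y_{East} − y_{North} = 0, so y_{East} = 101.5 − 0.5y_{North}.
By the same steps for North: y_{North} = 108.5 − 0.5y_{East}.
Plugging y_{North} into East's best response: y_{East} = 101.5 − 0.5(108.5 − 0.5y_{East}) ⇒ 0.75y_{East} = 47.25, so y_{East} = 63.
Then y_{North} = 108.5 − 0.5·63 = 77.
Price P = 292 − 140 = 152.
East's profit: (152 − 89)·63 = 3969.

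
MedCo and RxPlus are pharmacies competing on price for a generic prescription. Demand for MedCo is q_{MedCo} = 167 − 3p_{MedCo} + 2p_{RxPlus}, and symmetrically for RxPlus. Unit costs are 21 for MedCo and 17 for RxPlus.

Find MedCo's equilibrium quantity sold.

107.25

MedCo's profit: π = (p_{MedCo} − 21)(167 − 3p_{MedCo} + 2p_{RxPlus}).
∂π/∂p_{MedCo} = 230 − 6p_{MedCo} + 2p_{RxPlus} = 0 ⇒ p_{MedCo} = 115/3 + (1/3)p_{RxPlus}.
Similarly p_{RxPlus} = 109/3 + (1/3)p_{MedCo}.
Solving the two reaction functions simultaneously: (1 − (1/3)(1/3))p_{MedCo} = 115/3 + (1/3)·(109/3), so (8/9)p_{MedCo} = 454/9 and p_{MedCo} = 56.75.
Then p_{RxPlus} = 109/3 + (1/3)·56.75 = 55.25.
q_{MedCo} = 167 − 3·56.75 + 2·55.25 = 107.25.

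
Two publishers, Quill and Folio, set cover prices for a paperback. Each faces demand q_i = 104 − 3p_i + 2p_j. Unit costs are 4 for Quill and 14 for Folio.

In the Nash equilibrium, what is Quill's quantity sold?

Quill's profit: π = (p_{Quill} − 4)(104 − 3p_{Quill} + 2p_{Folio}).
∂π/∂p_{Quill} = 116 − 6p_{Quill} + 2p_{Folio} = 0 ⇒ p_{Quill} = 58/3 + (1/3)p_{Folio}.
Similarly p_{Folio} = 73/3 + (1/3)p_{Quill}.
Plugging p_{Folio} into Quill's best response: p_{Quill} = 58/3 + (1/3)(73/3 + (1/3)p_{Quill}) ⇒ (8/9)p_{Quill} = 247/9, so p_{Quill} = 30.875.
Then p_{Folio} = 73/3 + (1/3)·30.875 = 34.625.
q_{Quill} = 104 − 3·30.875 + 2·34.625 = 80.625.

80.625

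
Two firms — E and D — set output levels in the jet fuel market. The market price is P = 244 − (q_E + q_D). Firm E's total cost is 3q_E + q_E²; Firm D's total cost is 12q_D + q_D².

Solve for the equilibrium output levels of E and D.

Firm E's profit: π = q_E(244 − (q_E + q_D)) − 3q_E − q_E².
∂π/∂q_E = 241 − 4q_E − q_D = 0, so q_E = 60.25 − 0.25q_D.
By the same steps for D: q_D = 58 − 0.25q_E.
Substituting the second reaction function into the first: q_E = 60.25 − 0.25(58 − 0.25q_E), which gives 0.9375q_E = 45.75 ⇒ q_E = 48.8.
Then q_D = 58 − 0.25·48.8 = 45.8.

48.8, 45.8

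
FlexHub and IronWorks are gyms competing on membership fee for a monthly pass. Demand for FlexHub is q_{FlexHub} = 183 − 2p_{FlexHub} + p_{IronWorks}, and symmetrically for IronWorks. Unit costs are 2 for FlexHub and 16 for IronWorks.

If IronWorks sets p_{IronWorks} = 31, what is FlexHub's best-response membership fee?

FlexHub's profit: π = (p_{FlexHub} − 2)(183 − 2p_{FlexHub} + p_{IronWorks}).
∂π/∂p_{FlexHub} = 187 − 4p_{FlexHub} + p_{IronWorks} = 0 ⇒ p_{FlexHub} = 46.75 + 0.25p_{IronWorks}.
At p_{IronWorks} = 31: p_{FlexHub} = 46.75 + 0.25·31 = 54.5.

54.5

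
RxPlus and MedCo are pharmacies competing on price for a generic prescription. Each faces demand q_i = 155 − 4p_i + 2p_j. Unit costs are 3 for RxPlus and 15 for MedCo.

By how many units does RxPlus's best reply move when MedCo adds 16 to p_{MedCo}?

RxPlus's profit: π = (p_{RxPlus} − 3)(155 − 4p_{RxPlus} + 2p_{MedCo}).
∂π/∂p_{RxPlus} = 167 − 8p_{RxPlus} + 2p_{MedCo} = 0 ⇒ p_{RxPlus} = 20.875 + 0.25p_{MedCo}.
The reaction-function slope is 0.25, so a 16-unit rise in p_{MedCo} moves p_{RxPlus} by 0.25 × 16 = 4. RxPlus's best response rises — the actions are strategic complements.

4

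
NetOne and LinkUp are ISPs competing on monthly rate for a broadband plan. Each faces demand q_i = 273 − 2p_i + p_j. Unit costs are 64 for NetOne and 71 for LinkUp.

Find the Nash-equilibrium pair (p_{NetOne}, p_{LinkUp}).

134.6, 137.4

NetOne's profit: π = (p_{NetOne} − 64)(273 − 2p_{NetOne} + p_{LinkUp}).
∂π/∂p_{NetOne} = 401 − 4p_{NetOne} + p_{LinkUp} = 0 ⇒ p_{NetOne} = 100.25 + 0.25p_{LinkUp}.
Similarly p_{LinkUp} = 103.75 + 0.25p_{NetOne}.
Substituting the second reaction function into the first: p_{NetOne} = 100.25 + 0.25(103.75 + 0.25p_{NetOne}), which gives 0.9375p_{NetOne} = 126.1875 ⇒ p_{NetOne} = 134.6.
Then p_{LinkUp} = 103.75 + 0.25·134.6 = 137.4.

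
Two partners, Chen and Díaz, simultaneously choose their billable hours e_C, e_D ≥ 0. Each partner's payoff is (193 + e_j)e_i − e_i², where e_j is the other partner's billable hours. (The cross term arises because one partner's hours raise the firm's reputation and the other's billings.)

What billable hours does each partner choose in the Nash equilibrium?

Chen's payoff is (193 + e_D)e_C − e_C².
∂π/∂e_C = 193 + e_D − 2e_C = 0, so e_C = 96.5 + 0.5e_D.
By symmetry e_D = e_C; substituting into the reaction function, 0.5e_C = 96.5 and e_C = 193.

193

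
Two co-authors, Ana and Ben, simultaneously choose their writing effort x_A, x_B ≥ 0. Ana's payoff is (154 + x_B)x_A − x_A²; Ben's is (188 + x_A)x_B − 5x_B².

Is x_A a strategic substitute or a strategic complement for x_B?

strategic complements

Expanding Ana's payoff: 154x_A + x_Bx_A − x_A².
∂π/∂x_A = 154 + x_B − 2x_A = 0, so x_A = 77 + 0.5x_B.
The best-response slope dx_A/dx_B = 0.5 > 0: the reaction function is upward-sloping, so the choices are strategic complements.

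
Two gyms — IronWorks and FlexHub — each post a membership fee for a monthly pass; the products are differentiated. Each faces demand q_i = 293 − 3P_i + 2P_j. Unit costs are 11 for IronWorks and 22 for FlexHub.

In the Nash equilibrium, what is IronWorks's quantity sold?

IronWorks's profit: π = (P_{IronWorks} − 11)(293 − 3P_{IronWorks} + 2P_{FlexHub}).
∂π/∂P_{IronWorks} = 326 − 6P_{IronWorks} + 2P_{FlexHub} = 0 ⇒ P_{IronWorks} = 163/3 + (1/3)P_{FlexHub}.
Similarly P_{FlexHub} = 359/6 + (1/3)P_{IronWorks}.
Substituting the second reaction function into the first: P_{IronWorks} = 163/3 + (1/3)(359/6 + (1/3)P_{IronWorks}), which gives (8/9)P_{IronWorks} = 1337/18 ⇒ P_{IronWorks} = 83.5625.
Then P_{FlexHub} = 359/6 + (1/3)·83.5625 = 87.6875.
q_{IronWorks} = 293 − 3·83.5625 + 2·87.6875 = 217.6875.

217.6875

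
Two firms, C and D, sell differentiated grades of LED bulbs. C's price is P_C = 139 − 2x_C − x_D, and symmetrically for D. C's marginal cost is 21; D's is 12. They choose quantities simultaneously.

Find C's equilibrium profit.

Firm C's profit: π = x_C(139 − 2x_C − x_D) − 21x_C.
∂π/∂x_C = 118 − 4x_C − x_D = 0 ⇒ x_C = 29.5 − 0.25x_D.
Similarly x_D = 31.75 − 0.25x_C.
Plugging x_D into C's best response: x_C = 29.5 − 0.25(31.75 − 0.25x_C) ⇒ 0.9375x_C = 21.5625, so x_C = 23.
Then x_D = 31.75 − 0.25·23 = 26.
P_C = 139 − 2·23 − 26 = 67.
Profit = (67 − 21)·23 = 1058.

1058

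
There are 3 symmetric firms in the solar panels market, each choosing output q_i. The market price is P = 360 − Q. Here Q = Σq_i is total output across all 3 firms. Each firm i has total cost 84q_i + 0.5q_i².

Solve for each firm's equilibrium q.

55.2

A representative firm's profit is π_i = q_i(360 − Q) − 84q_i − 0.5q_i², with Q = q_i + Σ_{j≠i} q_j.
First-order condition: 276 − 3q_i − Σ_{j≠i} q_j = 0.
With identical firms, set every q_j = q: then 276 − 3q − 2q = 0, i.e. q = 276/5 = 55.2.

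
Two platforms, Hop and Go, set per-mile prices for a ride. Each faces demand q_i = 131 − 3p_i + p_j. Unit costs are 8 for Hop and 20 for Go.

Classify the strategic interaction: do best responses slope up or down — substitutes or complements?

Hop's profit: π = (p_{Hop} − 8)(131 − 3p_{Hop} + p_{Go}).
∂π/∂p_{Hop} = 155 − 6p_{Hop} + p_{Go} = 0 ⇒ p_{Hop} = 155/6 + (1/6)p_{Go}.
The best-response slope dp_{Hop}/dp_{Go} = 1/6 > 0: the reaction function is upward-sloping, so the choices are strategic complements.

strategic complements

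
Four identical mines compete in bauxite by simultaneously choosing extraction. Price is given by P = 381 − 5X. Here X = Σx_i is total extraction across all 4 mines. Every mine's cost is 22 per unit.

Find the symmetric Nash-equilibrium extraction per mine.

A representative mine's profit is π_i = x_i(381 − 5X) − 22x_i, with X = x_i + Σ_{j≠i} x_j.
First-order condition: 359 − 10x_i − 5Σ_{j≠i} x_j = 0.
With identical mines, set every x_j = x: then 359 − 10x − 15x = 0, i.e. x = 359/25 = 14.36.

14.36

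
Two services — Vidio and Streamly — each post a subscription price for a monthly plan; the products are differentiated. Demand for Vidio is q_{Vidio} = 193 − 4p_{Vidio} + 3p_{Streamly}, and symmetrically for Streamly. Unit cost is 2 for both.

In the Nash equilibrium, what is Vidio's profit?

Vidio's profit: π = (p_{Vidio} − 2)(193 − 4p_{Vidio} + 3p_{Streamly}).
∂π/∂p_{Vidio} = 201 − 8p_{Vidio} + 3p_{Streamly} = 0 ⇒ p_{Vidio} = 25.125 + 0.375p_{Streamly}.
Setting p_{Vidio} = p_{Streamly} in the reaction function: p_{Vidio} = 25.125 + 0.375p_{Vidio}, so p_{Vidio} = 25.125 / 0.625 = 40.2.
q_{Vidio} = 193 − 4·40.2 + 3·40.2 = 152.8.
Profit = (40.2 − 2)·152.8 = 5836.96.

5836.96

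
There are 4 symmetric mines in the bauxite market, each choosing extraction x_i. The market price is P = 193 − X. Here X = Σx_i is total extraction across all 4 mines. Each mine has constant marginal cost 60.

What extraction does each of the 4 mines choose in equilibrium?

A representative mine's profit is π_i = x_i(193 − X) − 60x_i, with X = x_i + Σ_{j≠i} x_j.
First-order condition: 133 − 2x_i − Σ_{j≠i} x_j = 0.
Imposing symmetry (x_j = x for all j) turns Σ_{j≠i} x_j into 3x, so 133 = 5x and x = 26.6.

26.6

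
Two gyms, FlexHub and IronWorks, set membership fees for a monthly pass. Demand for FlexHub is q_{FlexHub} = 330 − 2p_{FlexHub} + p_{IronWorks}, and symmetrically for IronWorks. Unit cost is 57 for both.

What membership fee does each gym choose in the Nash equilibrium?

FlexHub's profit: π = (p_{FlexHub} − 57)(330 − 2p_{FlexHub} + p_{IronWorks}).
∂π/∂p_{FlexHub} = 444 − 4p_{FlexHub} + p_{IronWorks} = 0 ⇒ p_{FlexHub} = 111 + 0.25p_{IronWorks}.
By symmetry p_{IronWorks} = p_{FlexHub}; substituting into the reaction function, 0.75p_{FlexHub} = 111 and p_{FlexHub} = 148.

148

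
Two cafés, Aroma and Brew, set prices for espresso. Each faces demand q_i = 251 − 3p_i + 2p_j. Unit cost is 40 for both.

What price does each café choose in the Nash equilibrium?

92.75

Aroma's profit: π = (p_{Aroma} − 40)(251 − 3p_{Aroma} + 2p_{Brew}).
∂π/∂p_{Aroma} = 371 − 6p_{Aroma} + 2p_{Brew} = 0 ⇒ p_{Aroma} = 371/6 + (1/3)p_{Brew}.
Setting p_{Aroma} = p_{Brew} in the reaction function: p_{Aroma} = 371/6 + (1/3)p_{Aroma}, so p_{Aroma} = (371/6) / (2/3) = 92.75.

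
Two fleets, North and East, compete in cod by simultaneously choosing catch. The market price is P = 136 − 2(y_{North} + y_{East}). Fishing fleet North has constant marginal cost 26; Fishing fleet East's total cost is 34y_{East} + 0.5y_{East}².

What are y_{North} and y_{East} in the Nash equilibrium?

21.625, 11.75

Fishing fleet North's profit: π = y_{North}(136 − 2(y_{North} + y_{East})) − 26y_{North}.
∂π/∂y_{North} = 110 − 4y_{North} − 2y_{East} = 0, so y_{North} = 27.5 − 0.5y_{East}.
For East: ∂π/∂y_{East} = 102 − 5y_{East} − 2y_{North} = 0 ⇒ y_{East} = 20.4 − 0.4y_{North}.
Substituting the second reaction function into the first: y_{North} = 27.5 − 0.5(20.4 − 0.4y_{North}), which gives 0.8y_{North} = 17.3 ⇒ y_{North} = 21.625.
Then y_{East} = 20.4 − 0.4·21.625 = 11.75.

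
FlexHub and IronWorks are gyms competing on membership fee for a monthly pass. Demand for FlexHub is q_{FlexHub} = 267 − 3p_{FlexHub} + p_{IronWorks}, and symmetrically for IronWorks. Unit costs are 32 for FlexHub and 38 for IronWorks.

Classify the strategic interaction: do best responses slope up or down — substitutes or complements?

strategic complements

FlexHub's profit: π = (p_{FlexHub} − 32)(267 − 3p_{FlexHub} + p_{IronWorks}).
∂π/∂p_{FlexHub} = 363 − 6p_{FlexHub} + p_{IronWorks} = 0 ⇒ p_{FlexHub} = 60.5 + (1/6)p_{IronWorks}.
The best-response slope dp_{FlexHub}/dp_{IronWorks} = 1/6 > 0: the reaction function is upward-sloping, so the choices are strategic complements.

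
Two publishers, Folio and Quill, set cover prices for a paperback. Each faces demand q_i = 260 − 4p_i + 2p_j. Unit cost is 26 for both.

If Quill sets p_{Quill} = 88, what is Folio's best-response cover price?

67.5

Folio's profit: π = (p_{Folio} − 26)(260 − 4p_{Folio} + 2p_{Quill}).
∂π/∂p_{Folio} = 364 − 8p_{Folio} + 2p_{Quill} = 0 ⇒ p_{Folio} = 45.5 + 0.25p_{Quill}.
At p_{Quill} = 88: p_{Folio} = 45.5 + 0.25·88 = 67.5.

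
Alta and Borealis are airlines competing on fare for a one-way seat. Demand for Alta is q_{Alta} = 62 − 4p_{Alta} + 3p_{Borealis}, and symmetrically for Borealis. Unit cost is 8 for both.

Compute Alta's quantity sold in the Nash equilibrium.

Alta's profit: π = (p_{Alta} − 8)(62 − 4p_{Alta} + 3p_{Borealis}).
∂π/∂p_{Alta} = 94 − 8p_{Alta} + 3p_{Borealis} = 0 ⇒ p_{Alta} = 11.75 + 0.375p_{Borealis}.
By symmetry p_{Borealis} = p_{Alta}; substituting into the reaction function, 0.625p_{Alta} = 11.75 and p_{Alta} = 18.8.
q_{Alta} = 62 − 4·18.8 + 3·18.8 = 43.2.

43.2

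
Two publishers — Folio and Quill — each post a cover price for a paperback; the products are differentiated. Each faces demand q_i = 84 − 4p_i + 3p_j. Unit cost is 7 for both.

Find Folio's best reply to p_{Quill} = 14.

19.25

Folio's profit: π = (p_{Folio} − 7)(84 − 4p_{Folio} + 3p_{Quill}).
∂π/∂p_{Folio} = 112 − 8p_{Folio} + 3p_{Quill} = 0 ⇒ p_{Folio} = 14 + 0.375p_{Quill}.
At p_{Quill} = 14: p_{Folio} = 14 + 0.375·14 = 19.25.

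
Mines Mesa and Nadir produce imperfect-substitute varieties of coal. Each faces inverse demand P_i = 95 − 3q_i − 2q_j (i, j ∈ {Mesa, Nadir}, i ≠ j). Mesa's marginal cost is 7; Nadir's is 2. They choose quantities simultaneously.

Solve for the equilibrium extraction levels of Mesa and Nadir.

10.6875, 11.9375

Mine Mesa's profit: π = q_{Mesa}(95 − 3q_{Mesa} − 2q_{Nadir}) − 7q_{Mesa}.
∂π/∂q_{Mesa} = 88 − 6q_{Mesa} − 2q_{Nadir} = 0 ⇒ q_{Mesa} = 44/3 − (1/3)q_{Nadir}.
Similarly q_{Nadir} = 15.5 − (1/3)q_{Mesa}.
Plugging q_{Nadir} into Mesa's best response: q_{Mesa} = 44/3 − (1/3)(15.5 − (1/3)q_{Mesa}) ⇒ (8/9)q_{Mesa} = 9.5, so q_{Mesa} = 10.6875.
Then q_{Nadir} = 15.5 − (1/3)·10.6875 = 11.9375.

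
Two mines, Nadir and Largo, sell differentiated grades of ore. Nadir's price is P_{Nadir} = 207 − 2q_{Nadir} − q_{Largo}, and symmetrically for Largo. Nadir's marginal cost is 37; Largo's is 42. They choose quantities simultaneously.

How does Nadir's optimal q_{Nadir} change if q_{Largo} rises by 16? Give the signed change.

Mine Nadir's profit: π = q_{Nadir}(207 − 2q_{Nadir} − q_{Largo}) − 37q_{Nadir}.
∂π/∂q_{Nadir} = 170 − 4q_{Nadir} − q_{Largo} = 0 ⇒ q_{Nadir} = 42.5 − 0.25q_{Largo}.
The reaction-function slope is −0.25, so a 16-unit rise in q_{Largo} moves q_{Nadir} by −0.25 × 16 = −4. Nadir's best response falls — the actions are strategic substitutes.

-4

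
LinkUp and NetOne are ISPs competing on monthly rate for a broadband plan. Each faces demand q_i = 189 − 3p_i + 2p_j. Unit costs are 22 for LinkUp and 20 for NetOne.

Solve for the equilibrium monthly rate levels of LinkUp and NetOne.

LinkUp's profit: π = (p_{LinkUp} − 22)(189 − 3p_{LinkUp} + 2p_{NetOne}).
∂π/∂p_{LinkUp} = 255 − 6p_{LinkUp} + 2p_{NetOne} = 0 ⇒ p_{LinkUp} = 42.5 + (1/3)p_{NetOne}.
Similarly p_{NetOne} = 41.5 + (1/3)p_{LinkUp}.
Solving the two reaction functions simultaneously: (1 − (1/3)(1/3))p_{LinkUp} = 42.5 + (1/3)·41.5, so (8/9)p_{LinkUp} = 169/3 and p_{LinkUp} = 63.375.
Then p_{NetOne} = 41.5 + (1/3)·63.375 = 62.625.

63.375, 62.625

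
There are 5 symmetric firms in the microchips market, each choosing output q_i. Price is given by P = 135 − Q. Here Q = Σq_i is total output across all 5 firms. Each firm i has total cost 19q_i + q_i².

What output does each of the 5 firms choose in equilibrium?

A representative firm's profit is π_i = q_i(135 − Q) − 19q_i − q_i², with Q = q_i + Σ_{j≠i} q_j.
First-order condition: 116 − 4q_i − Σ_{j≠i} q_j = 0.
In a symmetric equilibrium every firm chooses the same q, so Σ_{j≠i} q_j = 4q. The condition becomes 116 − 8q = 0, giving q = 116/8 = 14.5.

14.5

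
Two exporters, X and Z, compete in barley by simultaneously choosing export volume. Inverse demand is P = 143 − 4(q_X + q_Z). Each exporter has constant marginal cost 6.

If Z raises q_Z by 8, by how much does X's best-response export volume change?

-4

Exporter X's profit: π = q_X(143 − 4(q_X + q_Z)) − 6q_X.
∂π/∂q_X = 137 − 8q_X − 4q_Z = 0, so q_X = 17.125 − 0.5q_Z.
The reaction-function slope is −0.5, so an 8-unit rise in q_Z moves q_X by −0.5 × 8 = −4. X's best response falls — the actions are strategic substitutes.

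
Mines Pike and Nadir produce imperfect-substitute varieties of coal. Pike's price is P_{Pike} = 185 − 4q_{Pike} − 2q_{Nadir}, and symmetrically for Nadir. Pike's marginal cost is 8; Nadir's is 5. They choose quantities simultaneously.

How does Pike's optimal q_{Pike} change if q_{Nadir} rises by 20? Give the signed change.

Mine Pike's profit: π = q_{Pike}(185 − 4q_{Pike} − 2q_{Nadir}) − 8q_{Pike}.
∂π/∂q_{Pike} = 177 − 8q_{Pike} − 2q_{Nadir} = 0 ⇒ q_{Pike} = 22.125 − 0.25q_{Nadir}.
The reaction-function slope is −0.25, so a 20-unit rise in q_{Nadir} moves q_{Pike} by −0.25 × 20 = −5. Pike's best response falls — the actions are strategic substitutes.

-5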